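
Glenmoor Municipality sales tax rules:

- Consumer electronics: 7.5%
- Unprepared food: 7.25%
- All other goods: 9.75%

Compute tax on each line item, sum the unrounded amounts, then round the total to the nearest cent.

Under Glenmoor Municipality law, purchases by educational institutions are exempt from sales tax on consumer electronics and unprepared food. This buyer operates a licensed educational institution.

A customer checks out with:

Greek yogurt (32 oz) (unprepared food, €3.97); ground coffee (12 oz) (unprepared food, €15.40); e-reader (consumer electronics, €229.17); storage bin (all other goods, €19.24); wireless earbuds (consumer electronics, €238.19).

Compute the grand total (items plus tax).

Greek yogurt (32 oz) €3.97: unprepared food, buyer-exempt → 0% → €0.00
Ground coffee (12 oz) €15.40: unprepared food, buyer-exempt → 0% → €0.00
E-reader €229.17: consumer electronics, buyer-exempt → 0% → €0.00
Storage bin €19.24: all other goods → 9.75% → €1.8759
Wireless earbuds €238.19: consumer electronics, buyer-exempt → 0% → €0.00
Subtotal = €505.97; unrounded tax = €1.8759 → €1.88; total due = €507.85

€507.85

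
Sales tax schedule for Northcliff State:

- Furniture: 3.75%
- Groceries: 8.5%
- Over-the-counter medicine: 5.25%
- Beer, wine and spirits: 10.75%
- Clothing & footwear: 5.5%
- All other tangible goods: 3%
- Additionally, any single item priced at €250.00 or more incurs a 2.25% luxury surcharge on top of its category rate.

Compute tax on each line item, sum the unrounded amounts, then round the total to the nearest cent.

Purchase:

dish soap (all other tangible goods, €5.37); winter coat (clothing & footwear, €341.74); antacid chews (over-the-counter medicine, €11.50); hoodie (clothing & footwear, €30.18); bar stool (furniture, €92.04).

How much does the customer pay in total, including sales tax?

Dish soap €5.37: all other tangible goods → 3% → €0.1611
Winter coat €341.74: clothing & footwear → 5.5% + 2.25% surcharge = 7.75% → €26.48485
Antacid chews €11.50: over-the-counter medicine → 5.25% → €0.60375
Hoodie €30.18: clothing & footwear → 5.5% → €1.6599
Bar stool €92.04: furniture → 3.75% → €3.4515
Subtotal = €480.83; unrounded tax = €32.3611 → €32.36; total due = €513.19

€513.19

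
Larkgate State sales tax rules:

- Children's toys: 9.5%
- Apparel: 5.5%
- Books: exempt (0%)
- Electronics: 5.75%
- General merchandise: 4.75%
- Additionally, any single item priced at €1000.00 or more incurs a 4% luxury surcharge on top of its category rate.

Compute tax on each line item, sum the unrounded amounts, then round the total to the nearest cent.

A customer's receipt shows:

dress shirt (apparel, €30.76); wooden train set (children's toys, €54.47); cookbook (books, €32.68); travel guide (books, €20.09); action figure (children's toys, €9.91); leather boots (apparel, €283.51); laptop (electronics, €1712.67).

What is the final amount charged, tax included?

Dress shirt €30.76: apparel → 5.5% → €1.6918
Wooden train set €54.47: children's toys → 9.5% → €5.17465
Cookbook €32.68: books → 0% → €0.00
Travel guide €20.09: books → 0% → €0.00
Action figure €9.91: children's toys → 9.5% → €0.94145
Leather boots €283.51: apparel → 5.5% → €15.59305
Laptop €1712.67: electronics → 5.75% + 4% surcharge = 9.75% → €166.985325
Subtotal = €2144.09; unrounded tax = €190.386275 → €190.39; total due = €2334.48

€2334.48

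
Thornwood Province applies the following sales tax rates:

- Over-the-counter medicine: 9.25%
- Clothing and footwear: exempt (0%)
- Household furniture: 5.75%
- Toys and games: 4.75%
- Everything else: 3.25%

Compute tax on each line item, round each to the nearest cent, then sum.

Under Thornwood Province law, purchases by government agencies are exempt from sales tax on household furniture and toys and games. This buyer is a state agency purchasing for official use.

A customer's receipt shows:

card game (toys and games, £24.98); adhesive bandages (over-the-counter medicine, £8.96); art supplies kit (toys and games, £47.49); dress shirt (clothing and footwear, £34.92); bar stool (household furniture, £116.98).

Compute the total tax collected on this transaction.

£0.83

Card game £24.98: toys and games, buyer-exempt → 0% → £0.00
Adhesive bandages £8.96: over-the-counter medicine → 9.25% → £0.83
Art supplies kit £47.49: toys and games, buyer-exempt → 0% → £0.00
Dress shirt £34.92: clothing and footwear → 0% → £0.00
Bar stool £116.98: household furniture, buyer-exempt → 0% → £0.00
Total tax = £0.83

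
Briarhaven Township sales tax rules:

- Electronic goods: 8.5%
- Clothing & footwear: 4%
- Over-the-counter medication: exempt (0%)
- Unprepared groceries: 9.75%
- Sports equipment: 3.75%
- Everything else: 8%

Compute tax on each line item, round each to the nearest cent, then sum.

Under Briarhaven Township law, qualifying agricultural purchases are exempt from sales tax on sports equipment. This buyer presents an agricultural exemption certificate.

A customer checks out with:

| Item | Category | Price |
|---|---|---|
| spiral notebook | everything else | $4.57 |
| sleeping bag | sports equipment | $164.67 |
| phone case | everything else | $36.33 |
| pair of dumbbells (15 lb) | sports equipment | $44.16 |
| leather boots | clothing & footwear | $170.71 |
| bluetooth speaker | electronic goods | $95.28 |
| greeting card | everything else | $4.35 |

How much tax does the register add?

Spiral notebook $4.57: everything else → 8% → $0.37
Sleeping bag $164.67: sports equipment, buyer-exempt → 0% → $0.00
Phone case $36.33: everything else → 8% → $2.91
Pair of dumbbells (15 lb) $44.16: sports equipment, buyer-exempt → 0% → $0.00
Leather boots $170.71: clothing & footwear → 4% → $6.83
Bluetooth speaker $95.28: electronic goods → 8.5% → $8.10
Greeting card $4.35: everything else → 8% → $0.35
Total tax = $0.37 + $2.91 + $6.83 + $8.10 + $0.35 = $18.56

$18.56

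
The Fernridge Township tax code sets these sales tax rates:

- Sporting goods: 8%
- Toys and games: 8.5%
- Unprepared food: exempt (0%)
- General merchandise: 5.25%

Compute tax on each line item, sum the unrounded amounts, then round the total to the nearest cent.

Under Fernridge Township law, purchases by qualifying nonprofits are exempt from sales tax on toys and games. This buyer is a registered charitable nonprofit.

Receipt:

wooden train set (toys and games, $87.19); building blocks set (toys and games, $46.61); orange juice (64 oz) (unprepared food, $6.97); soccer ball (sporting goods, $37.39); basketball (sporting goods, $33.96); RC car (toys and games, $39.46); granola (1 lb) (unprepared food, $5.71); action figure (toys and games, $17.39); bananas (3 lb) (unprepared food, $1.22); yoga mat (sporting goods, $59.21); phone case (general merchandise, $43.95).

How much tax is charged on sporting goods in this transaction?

Soccer ball $37.39: sporting goods → 8% → $2.9912
Basketball $33.96: sporting goods → 8% → $2.7168
Yoga mat $59.21: sporting goods → 8% → $4.7368
Tax on sporting goods: unrounded sum = $10.4448 → $10.44

$10.44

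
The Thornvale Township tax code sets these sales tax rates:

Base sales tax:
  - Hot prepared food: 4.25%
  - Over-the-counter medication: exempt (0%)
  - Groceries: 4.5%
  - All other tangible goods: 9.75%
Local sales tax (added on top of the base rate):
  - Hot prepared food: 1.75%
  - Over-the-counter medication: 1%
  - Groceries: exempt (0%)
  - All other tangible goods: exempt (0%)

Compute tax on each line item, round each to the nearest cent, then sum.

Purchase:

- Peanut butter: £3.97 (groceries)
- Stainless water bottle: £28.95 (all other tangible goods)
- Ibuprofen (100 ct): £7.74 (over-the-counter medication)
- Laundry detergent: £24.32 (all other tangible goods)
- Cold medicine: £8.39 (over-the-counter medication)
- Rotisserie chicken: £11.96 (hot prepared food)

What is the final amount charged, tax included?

£91.58

Peanut butter £3.97: groceries → 4.5% + 0% local = 4.5% → £0.18
Stainless water bottle £28.95: all other tangible goods → 9.75% + 0% local = 9.75% → £2.82
Ibuprofen (100 ct) £7.74: over-the-counter medication → 0% + 1% local = 1% → £0.08
Laundry detergent £24.32: all other tangible goods → 9.75% + 0% local = 9.75% → £2.37
Cold medicine £8.39: over-the-counter medication → 0% + 1% local = 1% → £0.08
Rotisserie chicken £11.96: hot prepared food → 4.25% + 1.75% local = 6% → £0.72
Subtotal = £85.33; tax = £6.25; total due = £91.58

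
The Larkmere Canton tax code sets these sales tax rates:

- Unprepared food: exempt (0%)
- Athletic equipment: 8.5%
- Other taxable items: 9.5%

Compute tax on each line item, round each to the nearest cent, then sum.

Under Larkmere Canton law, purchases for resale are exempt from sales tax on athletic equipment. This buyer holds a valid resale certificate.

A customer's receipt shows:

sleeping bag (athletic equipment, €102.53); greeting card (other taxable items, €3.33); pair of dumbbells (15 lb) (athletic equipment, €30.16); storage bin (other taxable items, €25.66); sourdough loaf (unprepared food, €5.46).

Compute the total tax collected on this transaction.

€2.76

Sleeping bag €102.53: athletic equipment, buyer-exempt → 0% → €0.00
Greeting card €3.33: other taxable items → 9.5% → €0.32
Pair of dumbbells (15 lb) €30.16: athletic equipment, buyer-exempt → 0% → €0.00
Storage bin €25.66: other taxable items → 9.5% → €2.44
Sourdough loaf €5.46: unprepared food → 0% → €0.00
Total tax = €0.32 + €2.44 = €2.76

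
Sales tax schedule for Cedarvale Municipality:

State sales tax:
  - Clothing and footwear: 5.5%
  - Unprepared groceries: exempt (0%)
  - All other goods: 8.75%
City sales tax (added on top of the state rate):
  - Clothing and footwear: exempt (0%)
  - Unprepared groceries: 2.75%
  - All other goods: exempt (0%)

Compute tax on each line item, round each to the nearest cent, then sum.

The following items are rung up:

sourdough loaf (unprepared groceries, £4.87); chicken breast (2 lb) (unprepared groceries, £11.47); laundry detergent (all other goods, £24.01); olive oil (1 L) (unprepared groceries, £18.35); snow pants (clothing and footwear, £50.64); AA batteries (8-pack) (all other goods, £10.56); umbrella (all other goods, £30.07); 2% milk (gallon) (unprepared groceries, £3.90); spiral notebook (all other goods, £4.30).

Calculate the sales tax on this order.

Sourdough loaf £4.87: unprepared groceries → 0% + 2.75% city = 2.75% → £0.13
Chicken breast (2 lb) £11.47: unprepared groceries → 0% + 2.75% city = 2.75% → £0.32
Laundry detergent £24.01: all other goods → 8.75% + 0% city = 8.75% → £2.10
Olive oil (1 L) £18.35: unprepared groceries → 0% + 2.75% city = 2.75% → £0.50
Snow pants £50.64: clothing and footwear → 5.5% + 0% city = 5.5% → £2.79
AA batteries (8-pack) £10.56: all other goods → 8.75% + 0% city = 8.75% → £0.92
Umbrella £30.07: all other goods → 8.75% + 0% city = 8.75% → £2.63
2% milk (gallon) £3.90: unprepared groceries → 0% + 2.75% city = 2.75% → £0.11
Spiral notebook £4.30: all other goods → 8.75% + 0% city = 8.75% → £0.38
Total tax = £0.13 + £0.32 + £2.10 + £0.50 + £2.79 + £0.92 + £2.63 + £0.11 + £0.38 = £9.88

£9.88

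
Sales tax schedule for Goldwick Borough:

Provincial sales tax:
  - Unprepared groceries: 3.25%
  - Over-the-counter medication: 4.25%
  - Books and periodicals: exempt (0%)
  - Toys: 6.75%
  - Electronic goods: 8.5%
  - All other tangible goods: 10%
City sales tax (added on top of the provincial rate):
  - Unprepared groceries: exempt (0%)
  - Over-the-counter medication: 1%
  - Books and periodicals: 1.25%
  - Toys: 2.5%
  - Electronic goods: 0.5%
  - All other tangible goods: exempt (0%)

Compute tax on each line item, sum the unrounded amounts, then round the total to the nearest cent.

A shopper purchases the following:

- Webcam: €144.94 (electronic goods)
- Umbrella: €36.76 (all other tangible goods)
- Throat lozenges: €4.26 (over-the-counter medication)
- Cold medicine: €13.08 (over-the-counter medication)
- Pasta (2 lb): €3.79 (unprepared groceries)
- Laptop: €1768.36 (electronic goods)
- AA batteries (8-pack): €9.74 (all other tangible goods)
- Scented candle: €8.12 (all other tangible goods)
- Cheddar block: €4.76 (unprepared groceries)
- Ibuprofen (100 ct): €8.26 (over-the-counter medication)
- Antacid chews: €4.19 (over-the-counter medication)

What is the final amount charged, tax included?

Webcam €144.94: electronic goods → 8.5% + 0.5% city = 9% → €13.0446
Umbrella €36.76: all other tangible goods → 10% + 0% city = 10% → €3.676
Throat lozenges €4.26: over-the-counter medication → 4.25% + 1% city = 5.25% → €0.22365
Cold medicine €13.08: over-the-counter medication → 4.25% + 1% city = 5.25% → €0.6867
Pasta (2 lb) €3.79: unprepared groceries → 3.25% + 0% city = 3.25% → €0.123175
Laptop €1768.36: electronic goods → 8.5% + 0.5% city = 9% → €159.1524
AA batteries (8-pack) €9.74: all other tangible goods → 10% + 0% city = 10% → €0.974
Scented candle €8.12: all other tangible goods → 10% + 0% city = 10% → €0.812
Cheddar block €4.76: unprepared groceries → 3.25% + 0% city = 3.25% → €0.1547
Ibuprofen (100 ct) €8.26: over-the-counter medication → 4.25% + 1% city = 5.25% → €0.43365
Antacid chews €4.19: over-the-counter medication → 4.25% + 1% city = 5.25% → €0.219975
Subtotal = €2006.26; unrounded tax = €179.50085 → €179.50; total due = €2185.76

€2185.76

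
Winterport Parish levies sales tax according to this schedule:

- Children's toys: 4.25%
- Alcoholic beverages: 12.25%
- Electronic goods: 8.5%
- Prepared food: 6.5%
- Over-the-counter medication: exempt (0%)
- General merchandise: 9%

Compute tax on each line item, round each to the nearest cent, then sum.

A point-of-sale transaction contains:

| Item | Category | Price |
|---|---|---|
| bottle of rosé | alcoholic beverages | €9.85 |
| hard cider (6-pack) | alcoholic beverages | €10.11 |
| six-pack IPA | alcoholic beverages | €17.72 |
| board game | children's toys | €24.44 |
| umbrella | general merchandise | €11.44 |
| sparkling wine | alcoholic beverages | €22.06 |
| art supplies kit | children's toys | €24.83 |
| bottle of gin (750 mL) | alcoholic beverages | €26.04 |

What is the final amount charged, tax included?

€160.13

Bottle of rosé €9.85: alcoholic beverages → 12.25% → €1.21
Hard cider (6-pack) €10.11: alcoholic beverages → 12.25% → €1.24
Six-pack IPA €17.72: alcoholic beverages → 12.25% → €2.17
Board game €24.44: children's toys → 4.25% → €1.04
Umbrella €11.44: general merchandise → 9% → €1.03
Sparkling wine €22.06: alcoholic beverages → 12.25% → €2.70
Art supplies kit €24.83: children's toys → 4.25% → €1.06
Bottle of gin (750 mL) €26.04: alcoholic beverages → 12.25% → €3.19
Subtotal = €146.49; tax = €13.64; total due = €160.13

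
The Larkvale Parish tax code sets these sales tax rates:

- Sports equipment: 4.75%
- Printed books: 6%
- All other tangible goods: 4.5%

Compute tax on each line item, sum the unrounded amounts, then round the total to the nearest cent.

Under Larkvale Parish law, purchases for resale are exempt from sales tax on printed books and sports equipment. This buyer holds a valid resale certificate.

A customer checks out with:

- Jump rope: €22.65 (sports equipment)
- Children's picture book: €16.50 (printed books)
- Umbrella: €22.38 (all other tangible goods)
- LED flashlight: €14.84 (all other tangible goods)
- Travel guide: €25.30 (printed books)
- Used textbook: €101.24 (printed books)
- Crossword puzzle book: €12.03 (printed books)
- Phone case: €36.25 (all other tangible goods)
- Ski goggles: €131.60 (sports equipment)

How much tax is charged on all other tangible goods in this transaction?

€3.31

Umbrella €22.38: all other tangible goods → 4.5% → €1.0071
LED flashlight €14.84: all other tangible goods → 4.5% → €0.6678
Phone case €36.25: all other tangible goods → 4.5% → €1.63125
Tax on all other tangible goods: unrounded sum = €3.30615 → €3.31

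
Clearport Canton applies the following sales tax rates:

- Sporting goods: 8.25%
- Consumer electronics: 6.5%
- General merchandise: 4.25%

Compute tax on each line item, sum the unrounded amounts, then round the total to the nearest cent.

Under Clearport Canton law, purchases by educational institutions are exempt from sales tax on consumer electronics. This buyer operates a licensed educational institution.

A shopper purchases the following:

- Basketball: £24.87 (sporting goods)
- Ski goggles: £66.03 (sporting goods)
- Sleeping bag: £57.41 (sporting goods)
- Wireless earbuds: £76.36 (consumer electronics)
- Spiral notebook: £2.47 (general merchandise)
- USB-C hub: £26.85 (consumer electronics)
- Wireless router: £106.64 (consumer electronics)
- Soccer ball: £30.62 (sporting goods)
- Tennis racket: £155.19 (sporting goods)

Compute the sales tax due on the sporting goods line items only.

Basketball £24.87: sporting goods → 8.25% → £2.051775
Ski goggles £66.03: sporting goods → 8.25% → £5.447475
Sleeping bag £57.41: sporting goods → 8.25% → £4.736325
Soccer ball £30.62: sporting goods → 8.25% → £2.52615
Tennis racket £155.19: sporting goods → 8.25% → £12.803175
Tax on sporting goods: unrounded sum = £27.5649 → £27.56

£27.56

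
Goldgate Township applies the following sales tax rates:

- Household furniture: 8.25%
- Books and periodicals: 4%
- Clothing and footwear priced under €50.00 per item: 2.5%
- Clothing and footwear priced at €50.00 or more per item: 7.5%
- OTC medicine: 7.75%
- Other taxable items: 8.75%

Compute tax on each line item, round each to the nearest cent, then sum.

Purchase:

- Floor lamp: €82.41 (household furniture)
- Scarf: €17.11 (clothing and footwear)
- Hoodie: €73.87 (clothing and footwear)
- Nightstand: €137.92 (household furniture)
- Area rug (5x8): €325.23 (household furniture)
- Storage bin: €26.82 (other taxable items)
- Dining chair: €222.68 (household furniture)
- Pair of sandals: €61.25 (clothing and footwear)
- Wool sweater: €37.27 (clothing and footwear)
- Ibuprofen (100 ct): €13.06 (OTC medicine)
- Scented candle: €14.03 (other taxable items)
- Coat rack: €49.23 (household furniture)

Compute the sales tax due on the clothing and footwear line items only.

€11.49

Scarf €17.11: clothing and footwear, under €50.00 → 2.5% → €0.43
Hoodie €73.87: clothing and footwear, €50.00 or more → 7.5% → €5.54
Pair of sandals €61.25: clothing and footwear, €50.00 or more → 7.5% → €4.59
Wool sweater €37.27: clothing and footwear, under €50.00 → 2.5% → €0.93
Tax on clothing and footwear = €0.43 + €5.54 + €4.59 + €0.93 = €11.49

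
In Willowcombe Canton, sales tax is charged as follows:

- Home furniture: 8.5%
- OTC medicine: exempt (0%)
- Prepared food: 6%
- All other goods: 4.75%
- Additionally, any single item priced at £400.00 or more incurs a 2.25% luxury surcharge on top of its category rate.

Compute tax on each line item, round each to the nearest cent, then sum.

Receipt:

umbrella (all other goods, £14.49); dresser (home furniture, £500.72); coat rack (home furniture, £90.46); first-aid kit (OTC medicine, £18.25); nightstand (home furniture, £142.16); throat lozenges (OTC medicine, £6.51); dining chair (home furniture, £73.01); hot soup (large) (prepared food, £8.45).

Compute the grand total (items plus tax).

Umbrella £14.49: all other goods → 4.75% → £0.69
Dresser £500.72: home furniture → 8.5% + 2.25% surcharge = 10.75% → £53.83
Coat rack £90.46: home furniture → 8.5% → £7.69
First-aid kit £18.25: OTC medicine → 0% → £0.00
Nightstand £142.16: home furniture → 8.5% → £12.08
Throat lozenges £6.51: OTC medicine → 0% → £0.00
Dining chair £73.01: home furniture → 8.5% → £6.21
Hot soup (large) £8.45: prepared food → 6% → £0.51
Subtotal = £854.05; tax = £81.01; total due = £935.06

£935.06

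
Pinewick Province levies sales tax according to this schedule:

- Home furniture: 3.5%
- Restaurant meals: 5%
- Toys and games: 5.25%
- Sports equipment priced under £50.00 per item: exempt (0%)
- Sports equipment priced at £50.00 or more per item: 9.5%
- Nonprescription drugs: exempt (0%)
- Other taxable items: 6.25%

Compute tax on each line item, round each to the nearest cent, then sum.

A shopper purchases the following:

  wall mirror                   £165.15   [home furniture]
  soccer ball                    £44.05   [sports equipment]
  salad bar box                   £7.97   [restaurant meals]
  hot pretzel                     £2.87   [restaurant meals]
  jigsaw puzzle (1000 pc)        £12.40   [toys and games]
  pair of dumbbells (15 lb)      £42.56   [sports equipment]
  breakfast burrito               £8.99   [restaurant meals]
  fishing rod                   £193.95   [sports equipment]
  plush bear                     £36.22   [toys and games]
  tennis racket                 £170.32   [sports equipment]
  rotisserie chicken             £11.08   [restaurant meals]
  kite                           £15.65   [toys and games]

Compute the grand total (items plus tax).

£756.51

Wall mirror £165.15: home furniture → 3.5% → £5.78
Soccer ball £44.05: sports equipment, under £50.00 → 0% → £0.00
Salad bar box £7.97: restaurant meals → 5% → £0.40
Hot pretzel £2.87: restaurant meals → 5% → £0.14
Jigsaw puzzle (1000 pc) £12.40: toys and games → 5.25% → £0.65
Pair of dumbbells (15 lb) £42.56: sports equipment, under £50.00 → 0% → £0.00
Breakfast burrito £8.99: restaurant meals → 5% → £0.45
Fishing rod £193.95: sports equipment, £50.00 or more → 9.5% → £18.43
Plush bear £36.22: toys and games → 5.25% → £1.90
Tennis racket £170.32: sports equipment, £50.00 or more → 9.5% → £16.18
Rotisserie chicken £11.08: restaurant meals → 5% → £0.55
Kite £15.65: toys and games → 5.25% → £0.82
Subtotal = £711.21; tax = £45.30; total due = £756.51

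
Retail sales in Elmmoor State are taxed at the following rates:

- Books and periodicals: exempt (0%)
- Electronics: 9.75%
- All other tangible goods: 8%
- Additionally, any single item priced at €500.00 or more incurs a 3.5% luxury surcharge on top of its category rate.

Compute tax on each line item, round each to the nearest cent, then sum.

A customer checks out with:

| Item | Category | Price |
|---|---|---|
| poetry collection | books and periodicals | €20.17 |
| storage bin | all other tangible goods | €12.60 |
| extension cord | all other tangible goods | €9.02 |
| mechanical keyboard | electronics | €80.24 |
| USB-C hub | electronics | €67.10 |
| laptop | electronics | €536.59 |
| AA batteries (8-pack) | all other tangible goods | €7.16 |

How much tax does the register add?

€87.76

Poetry collection €20.17: books and periodicals → 0% → €0.00
Storage bin €12.60: all other tangible goods → 8% → €1.01
Extension cord €9.02: all other tangible goods → 8% → €0.72
Mechanical keyboard €80.24: electronics → 9.75% → €7.82
USB-C hub €67.10: electronics → 9.75% → €6.54
Laptop €536.59: electronics → 9.75% + 3.5% surcharge = 13.25% → €71.10
AA batteries (8-pack) €7.16: all other tangible goods → 8% → €0.57
Total tax = €1.01 + €0.72 + €7.82 + €6.54 + €71.10 + €0.57 = €87.76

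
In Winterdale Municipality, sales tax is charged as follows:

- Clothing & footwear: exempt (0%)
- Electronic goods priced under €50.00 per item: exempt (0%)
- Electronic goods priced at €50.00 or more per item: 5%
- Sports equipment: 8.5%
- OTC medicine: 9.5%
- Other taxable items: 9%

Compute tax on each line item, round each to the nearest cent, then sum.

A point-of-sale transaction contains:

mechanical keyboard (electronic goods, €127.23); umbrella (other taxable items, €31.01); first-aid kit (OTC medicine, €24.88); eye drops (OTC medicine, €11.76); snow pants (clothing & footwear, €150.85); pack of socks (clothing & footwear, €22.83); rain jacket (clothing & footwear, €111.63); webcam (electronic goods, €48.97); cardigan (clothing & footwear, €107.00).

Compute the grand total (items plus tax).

Mechanical keyboard €127.23: electronic goods, €50.00 or more → 5% → €6.36
Umbrella €31.01: other taxable items → 9% → €2.79
First-aid kit €24.88: OTC medicine → 9.5% → €2.36
Eye drops €11.76: OTC medicine → 9.5% → €1.12
Snow pants €150.85: clothing & footwear → 0% → €0.00
Pack of socks €22.83: clothing & footwear → 0% → €0.00
Rain jacket €111.63: clothing & footwear → 0% → €0.00
Webcam €48.97: electronic goods, under €50.00 → 0% → €0.00
Cardigan €107.00: clothing & footwear → 0% → €0.00
Subtotal = €636.16; tax = €12.63; total due = €648.79

€648.79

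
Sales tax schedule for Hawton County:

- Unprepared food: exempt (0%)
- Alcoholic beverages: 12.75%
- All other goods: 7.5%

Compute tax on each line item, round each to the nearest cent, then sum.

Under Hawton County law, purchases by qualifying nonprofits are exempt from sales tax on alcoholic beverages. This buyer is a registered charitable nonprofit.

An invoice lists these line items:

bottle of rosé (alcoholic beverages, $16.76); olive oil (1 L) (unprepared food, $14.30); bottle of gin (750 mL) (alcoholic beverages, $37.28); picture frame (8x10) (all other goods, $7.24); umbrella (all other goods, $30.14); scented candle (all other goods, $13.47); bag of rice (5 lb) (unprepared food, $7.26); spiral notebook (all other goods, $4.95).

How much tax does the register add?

$4.18

Bottle of rosé $16.76: alcoholic beverages, buyer-exempt → 0% → $0.00
Olive oil (1 L) $14.30: unprepared food → 0% → $0.00
Bottle of gin (750 mL) $37.28: alcoholic beverages, buyer-exempt → 0% → $0.00
Picture frame (8x10) $7.24: all other goods → 7.5% → $0.54
Umbrella $30.14: all other goods → 7.5% → $2.26
Scented candle $13.47: all other goods → 7.5% → $1.01
Bag of rice (5 lb) $7.26: unprepared food → 0% → $0.00
Spiral notebook $4.95: all other goods → 7.5% → $0.37
Total tax = $0.54 + $2.26 + $1.01 + $0.37 = $4.18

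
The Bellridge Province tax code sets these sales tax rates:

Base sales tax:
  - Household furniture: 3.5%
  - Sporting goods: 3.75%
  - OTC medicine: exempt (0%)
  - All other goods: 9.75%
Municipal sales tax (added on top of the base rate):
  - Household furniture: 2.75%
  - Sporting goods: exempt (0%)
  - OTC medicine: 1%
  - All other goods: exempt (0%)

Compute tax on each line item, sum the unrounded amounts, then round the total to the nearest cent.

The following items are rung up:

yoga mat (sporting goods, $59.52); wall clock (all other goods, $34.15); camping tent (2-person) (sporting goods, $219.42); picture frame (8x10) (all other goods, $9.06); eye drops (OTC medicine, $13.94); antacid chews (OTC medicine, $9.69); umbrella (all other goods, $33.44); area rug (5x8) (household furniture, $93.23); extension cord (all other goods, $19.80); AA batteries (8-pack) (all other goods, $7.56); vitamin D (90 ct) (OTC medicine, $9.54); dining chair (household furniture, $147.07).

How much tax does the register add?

$35.95

Yoga mat $59.52: sporting goods → 3.75% + 0% municipal = 3.75% → $2.232
Wall clock $34.15: all other goods → 9.75% + 0% municipal = 9.75% → $3.329625
Camping tent (2-person) $219.42: sporting goods → 3.75% + 0% municipal = 3.75% → $8.22825
Picture frame (8x10) $9.06: all other goods → 9.75% + 0% municipal = 9.75% → $0.88335
Eye drops $13.94: OTC medicine → 0% + 1% municipal = 1% → $0.1394
Antacid chews $9.69: OTC medicine → 0% + 1% municipal = 1% → $0.0969
Umbrella $33.44: all other goods → 9.75% + 0% municipal = 9.75% → $3.2604
Area rug (5x8) $93.23: household furniture → 3.5% + 2.75% municipal = 6.25% → $5.826875
Extension cord $19.80: all other goods → 9.75% + 0% municipal = 9.75% → $1.9305
AA batteries (8-pack) $7.56: all other goods → 9.75% + 0% municipal = 9.75% → $0.7371
Vitamin D (90 ct) $9.54: OTC medicine → 0% + 1% municipal = 1% → $0.0954
Dining chair $147.07: household furniture → 3.5% + 2.75% municipal = 6.25% → $9.191875
Unrounded tax sum = $35.951675 → $35.95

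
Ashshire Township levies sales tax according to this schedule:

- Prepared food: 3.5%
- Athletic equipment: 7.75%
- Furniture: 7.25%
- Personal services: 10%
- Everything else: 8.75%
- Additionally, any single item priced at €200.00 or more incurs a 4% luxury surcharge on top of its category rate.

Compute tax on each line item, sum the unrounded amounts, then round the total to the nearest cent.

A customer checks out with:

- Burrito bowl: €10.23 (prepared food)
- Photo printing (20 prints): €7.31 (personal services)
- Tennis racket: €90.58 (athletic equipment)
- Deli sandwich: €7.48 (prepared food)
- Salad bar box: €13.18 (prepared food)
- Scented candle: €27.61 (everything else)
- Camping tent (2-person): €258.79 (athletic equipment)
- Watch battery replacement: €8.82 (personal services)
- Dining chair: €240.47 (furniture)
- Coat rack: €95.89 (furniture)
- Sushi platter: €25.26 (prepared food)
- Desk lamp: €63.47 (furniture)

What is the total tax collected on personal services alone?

€1.61

Photo printing (20 prints) €7.31: personal services → 10% → €0.731
Watch battery replacement €8.82: personal services → 10% → €0.882
Tax on personal services: unrounded sum = €1.613 → €1.61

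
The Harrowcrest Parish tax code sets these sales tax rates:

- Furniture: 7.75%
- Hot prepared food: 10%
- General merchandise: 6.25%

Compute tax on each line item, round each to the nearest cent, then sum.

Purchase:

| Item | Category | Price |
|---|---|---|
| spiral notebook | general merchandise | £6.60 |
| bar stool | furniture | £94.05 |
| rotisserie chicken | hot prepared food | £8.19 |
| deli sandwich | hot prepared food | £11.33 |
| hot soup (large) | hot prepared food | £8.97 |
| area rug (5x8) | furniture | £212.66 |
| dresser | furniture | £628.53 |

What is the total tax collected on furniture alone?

£72.48

Bar stool £94.05: furniture → 7.75% → £7.29
Area rug (5x8) £212.66: furniture → 7.75% → £16.48
Dresser £628.53: furniture → 7.75% → £48.71
Tax on furniture = £7.29 + £16.48 + £48.71 = £72.48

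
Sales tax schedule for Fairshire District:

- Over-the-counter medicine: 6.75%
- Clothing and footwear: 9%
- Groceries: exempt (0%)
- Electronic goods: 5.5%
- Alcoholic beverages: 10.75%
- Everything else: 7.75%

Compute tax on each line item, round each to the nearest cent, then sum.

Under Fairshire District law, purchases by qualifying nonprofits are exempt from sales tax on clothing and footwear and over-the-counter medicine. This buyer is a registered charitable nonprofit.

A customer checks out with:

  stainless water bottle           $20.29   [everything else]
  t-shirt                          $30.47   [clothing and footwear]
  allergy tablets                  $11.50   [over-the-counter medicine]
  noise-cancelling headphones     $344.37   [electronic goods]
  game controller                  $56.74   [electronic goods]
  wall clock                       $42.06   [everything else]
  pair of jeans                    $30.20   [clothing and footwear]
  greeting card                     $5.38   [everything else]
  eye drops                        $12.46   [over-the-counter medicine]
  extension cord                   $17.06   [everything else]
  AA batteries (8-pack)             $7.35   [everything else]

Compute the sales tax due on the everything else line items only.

$7.14

Stainless water bottle $20.29: everything else → 7.75% → $1.57
Wall clock $42.06: everything else → 7.75% → $3.26
Greeting card $5.38: everything else → 7.75% → $0.42
Extension cord $17.06: everything else → 7.75% → $1.32
AA batteries (8-pack) $7.35: everything else → 7.75% → $0.57
Tax on everything else = $1.57 + $3.26 + $0.42 + $1.32 + $0.57 = $7.14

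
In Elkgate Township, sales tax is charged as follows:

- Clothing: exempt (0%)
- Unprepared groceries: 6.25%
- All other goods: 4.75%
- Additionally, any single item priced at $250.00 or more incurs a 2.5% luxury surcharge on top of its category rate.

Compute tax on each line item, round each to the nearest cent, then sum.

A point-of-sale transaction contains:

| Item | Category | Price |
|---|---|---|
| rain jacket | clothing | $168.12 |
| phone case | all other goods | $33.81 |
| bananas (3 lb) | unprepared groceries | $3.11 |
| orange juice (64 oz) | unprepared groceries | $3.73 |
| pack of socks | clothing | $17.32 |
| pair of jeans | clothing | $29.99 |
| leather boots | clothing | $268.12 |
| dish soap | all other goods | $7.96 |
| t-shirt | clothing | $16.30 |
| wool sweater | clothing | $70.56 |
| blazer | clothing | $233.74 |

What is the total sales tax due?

Rain jacket $168.12: clothing → 0% → $0.00
Phone case $33.81: all other goods → 4.75% → $1.61
Bananas (3 lb) $3.11: unprepared groceries → 6.25% → $0.19
Orange juice (64 oz) $3.73: unprepared groceries → 6.25% → $0.23
Pack of socks $17.32: clothing → 0% → $0.00
Pair of jeans $29.99: clothing → 0% → $0.00
Leather boots $268.12: clothing → 0% + 2.5% surcharge = 2.5% → $6.70
Dish soap $7.96: all other goods → 4.75% → $0.38
T-shirt $16.30: clothing → 0% → $0.00
Wool sweater $70.56: clothing → 0% → $0.00
Blazer $233.74: clothing → 0% → $0.00
Total tax = $1.61 + $0.19 + $0.23 + $6.70 + $0.38 = $9.11

$9.11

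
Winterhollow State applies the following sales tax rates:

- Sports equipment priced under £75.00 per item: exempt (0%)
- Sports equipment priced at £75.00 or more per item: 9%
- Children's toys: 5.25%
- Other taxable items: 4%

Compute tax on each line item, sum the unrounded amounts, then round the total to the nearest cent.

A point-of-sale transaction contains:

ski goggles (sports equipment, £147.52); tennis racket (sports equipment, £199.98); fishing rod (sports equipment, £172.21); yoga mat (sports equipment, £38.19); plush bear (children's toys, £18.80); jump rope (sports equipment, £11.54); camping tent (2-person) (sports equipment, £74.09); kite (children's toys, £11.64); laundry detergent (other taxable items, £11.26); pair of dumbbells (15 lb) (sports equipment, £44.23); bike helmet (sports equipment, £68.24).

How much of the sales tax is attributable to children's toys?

£1.60

Plush bear £18.80: children's toys → 5.25% → £0.987
Kite £11.64: children's toys → 5.25% → £0.6111
Tax on children's toys: unrounded sum = £1.5981 → £1.60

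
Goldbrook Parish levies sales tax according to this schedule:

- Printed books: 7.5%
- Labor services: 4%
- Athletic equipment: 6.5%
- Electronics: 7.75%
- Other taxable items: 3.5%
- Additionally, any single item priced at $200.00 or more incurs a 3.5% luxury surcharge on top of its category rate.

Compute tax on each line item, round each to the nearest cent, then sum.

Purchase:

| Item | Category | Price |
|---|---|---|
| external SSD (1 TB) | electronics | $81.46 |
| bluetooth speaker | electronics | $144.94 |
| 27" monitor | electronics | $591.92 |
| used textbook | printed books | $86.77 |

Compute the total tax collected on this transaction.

External SSD (1 TB) $81.46: electronics → 7.75% → $6.31
Bluetooth speaker $144.94: electronics → 7.75% → $11.23
27" monitor $591.92: electronics → 7.75% + 3.5% surcharge = 11.25% → $66.59
Used textbook $86.77: printed books → 7.5% → $6.51
Total tax = $6.31 + $11.23 + $66.59 + $6.51 = $90.64

$90.64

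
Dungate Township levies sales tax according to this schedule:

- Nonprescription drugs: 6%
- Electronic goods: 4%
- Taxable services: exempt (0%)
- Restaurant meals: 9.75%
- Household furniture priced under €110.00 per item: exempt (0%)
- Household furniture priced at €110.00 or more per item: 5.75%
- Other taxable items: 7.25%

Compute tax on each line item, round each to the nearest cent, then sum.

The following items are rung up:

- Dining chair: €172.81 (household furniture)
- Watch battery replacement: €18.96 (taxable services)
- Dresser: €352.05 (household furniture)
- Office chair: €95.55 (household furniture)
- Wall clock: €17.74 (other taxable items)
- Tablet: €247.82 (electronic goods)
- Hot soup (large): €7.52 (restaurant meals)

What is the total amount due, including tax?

€954.56

Dining chair €172.81: household furniture, €110.00 or more → 5.75% → €9.94
Watch battery replacement €18.96: taxable services → 0% → €0.00
Dresser €352.05: household furniture, €110.00 or more → 5.75% → €20.24
Office chair €95.55: household furniture, under €110.00 → 0% → €0.00
Wall clock €17.74: other taxable items → 7.25% → €1.29
Tablet €247.82: electronic goods → 4% → €9.91
Hot soup (large) €7.52: restaurant meals → 9.75% → €0.73
Subtotal = €912.45; tax = €42.11; total due = €954.56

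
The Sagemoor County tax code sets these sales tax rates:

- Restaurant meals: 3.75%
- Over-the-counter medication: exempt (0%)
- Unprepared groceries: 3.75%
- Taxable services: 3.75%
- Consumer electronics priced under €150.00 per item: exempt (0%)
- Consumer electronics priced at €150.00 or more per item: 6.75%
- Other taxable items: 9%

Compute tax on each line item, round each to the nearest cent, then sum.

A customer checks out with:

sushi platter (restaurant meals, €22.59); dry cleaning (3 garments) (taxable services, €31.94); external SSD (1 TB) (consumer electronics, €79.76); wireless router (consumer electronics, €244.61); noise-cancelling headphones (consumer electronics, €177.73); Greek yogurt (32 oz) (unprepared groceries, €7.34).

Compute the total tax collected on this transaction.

Sushi platter €22.59: restaurant meals → 3.75% → €0.85
Dry cleaning (3 garments) €31.94: taxable services → 3.75% → €1.20
External SSD (1 TB) €79.76: consumer electronics, under €150.00 → 0% → €0.00
Wireless router €244.61: consumer electronics, €150.00 or more → 6.75% → €16.51
Noise-cancelling headphones €177.73: consumer electronics, €150.00 or more → 6.75% → €12.00
Greek yogurt (32 oz) €7.34: unprepared groceries → 3.75% → €0.28
Total tax = €0.85 + €1.20 + €16.51 + €12.00 + €0.28 = €30.84

€30.84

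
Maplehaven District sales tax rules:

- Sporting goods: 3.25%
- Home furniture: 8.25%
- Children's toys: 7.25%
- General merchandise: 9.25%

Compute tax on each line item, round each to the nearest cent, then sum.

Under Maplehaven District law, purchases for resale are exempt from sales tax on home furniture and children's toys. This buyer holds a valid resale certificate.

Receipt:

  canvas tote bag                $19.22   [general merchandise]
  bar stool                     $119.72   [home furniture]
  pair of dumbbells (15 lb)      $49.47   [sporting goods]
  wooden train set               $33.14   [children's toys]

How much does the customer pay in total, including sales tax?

Canvas tote bag $19.22: general merchandise → 9.25% → $1.78
Bar stool $119.72: home furniture, buyer-exempt → 0% → $0.00
Pair of dumbbells (15 lb) $49.47: sporting goods → 3.25% → $1.61
Wooden train set $33.14: children's toys, buyer-exempt → 0% → $0.00
Subtotal = $221.55; tax = $3.39; total due = $224.94

$224.94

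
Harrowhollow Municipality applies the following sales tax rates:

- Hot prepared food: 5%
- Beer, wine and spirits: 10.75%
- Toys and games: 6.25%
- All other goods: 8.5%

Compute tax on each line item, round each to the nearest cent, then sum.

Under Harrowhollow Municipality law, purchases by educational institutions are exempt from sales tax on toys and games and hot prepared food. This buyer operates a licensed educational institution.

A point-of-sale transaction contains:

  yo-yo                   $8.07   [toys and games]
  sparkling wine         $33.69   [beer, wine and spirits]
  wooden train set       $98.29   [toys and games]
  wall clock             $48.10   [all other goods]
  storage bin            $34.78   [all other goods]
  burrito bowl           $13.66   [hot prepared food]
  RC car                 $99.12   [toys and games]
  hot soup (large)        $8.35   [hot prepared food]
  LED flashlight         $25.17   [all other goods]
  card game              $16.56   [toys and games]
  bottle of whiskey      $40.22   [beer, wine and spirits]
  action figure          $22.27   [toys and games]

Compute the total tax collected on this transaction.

$17.13

Yo-yo $8.07: toys and games, buyer-exempt → 0% → $0.00
Sparkling wine $33.69: beer, wine and spirits → 10.75% → $3.62
Wooden train set $98.29: toys and games, buyer-exempt → 0% → $0.00
Wall clock $48.10: all other goods → 8.5% → $4.09
Storage bin $34.78: all other goods → 8.5% → $2.96
Burrito bowl $13.66: hot prepared food, buyer-exempt → 0% → $0.00
RC car $99.12: toys and games, buyer-exempt → 0% → $0.00
Hot soup (large) $8.35: hot prepared food, buyer-exempt → 0% → $0.00
LED flashlight $25.17: all other goods → 8.5% → $2.14
Card game $16.56: toys and games, buyer-exempt → 0% → $0.00
Bottle of whiskey $40.22: beer, wine and spirits → 10.75% → $4.32
Action figure $22.27: toys and games, buyer-exempt → 0% → $0.00
Total tax = $3.62 + $4.09 + $2.96 + $2.14 + $4.32 = $17.13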